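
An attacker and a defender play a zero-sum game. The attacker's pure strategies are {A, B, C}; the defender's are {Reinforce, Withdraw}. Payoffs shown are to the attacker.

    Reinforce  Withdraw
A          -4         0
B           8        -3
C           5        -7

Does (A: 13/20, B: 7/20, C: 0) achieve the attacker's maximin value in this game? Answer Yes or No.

No

Against Reinforce this mix gives (13/20)·(-4) + (7/20)·8 = 1/5.
Against Withdraw this mix gives (13/20)·0 + (7/20)·(-3) = -21/20.
The defender will play Withdraw, holding the attacker to -21/20. Shifting weight toward the row that does better against Withdraw would raise this floor (the equalizing mix achieves -4/5 against both Withdraw and Reinforce), so the proposed strategy is not optimal.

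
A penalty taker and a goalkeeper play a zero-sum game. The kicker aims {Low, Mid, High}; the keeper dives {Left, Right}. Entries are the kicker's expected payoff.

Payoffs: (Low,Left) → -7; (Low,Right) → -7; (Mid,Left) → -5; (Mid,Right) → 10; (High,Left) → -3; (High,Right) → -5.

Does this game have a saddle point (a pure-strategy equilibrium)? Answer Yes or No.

No

Row minima: Low → -7, Mid → -5, High → -5; maximin = -5.
Column maxima: Left → -3, Right → 10; minimax = -3.
-5 ≠ -3, so no pure-strategy equilibrium exists.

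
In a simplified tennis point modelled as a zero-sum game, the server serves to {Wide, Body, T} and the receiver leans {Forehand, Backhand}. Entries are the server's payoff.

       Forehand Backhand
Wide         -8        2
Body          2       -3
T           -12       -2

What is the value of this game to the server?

-4/3

Row minima: Wide → -8, Body → -3, T → -12; maximin = -3.
Column maxima: Forehand → 2, Backhand → 2; minimax = 2.
-3 ≠ 2, so there is no saddle point; optimal play is mixed.
T is strictly dominated by Wide, so the server never plays it.
On the remaining 2×2 (Wide, Body vs Forehand, Backhand):
Let the server play Wide with probability p. Expected payoff against Forehand: (-8)p + 2(1−p) = −10p + 2; against Backhand: 2p + (-3)(1−p) = 5p − 3.
Setting these equal: −10p + 2 = 5p − 3 ⇒ −15p = -5 ⇒ p = 1/3, and the value is (-10)·(1/3) + 2 = -4/3.
For the receiver: with q = P(Forehand), equating Wide's and Body's payoffs gives −10q + 2 = 5q − 3 ⇒ q = 1/3.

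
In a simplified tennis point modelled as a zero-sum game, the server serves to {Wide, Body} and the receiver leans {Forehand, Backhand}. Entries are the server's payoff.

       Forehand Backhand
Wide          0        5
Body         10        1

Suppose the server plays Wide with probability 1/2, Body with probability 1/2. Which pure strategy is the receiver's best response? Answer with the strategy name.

If the receiver plays Forehand, the server's expected payoff is (1/2)·0 + (1/2)·10 = 5.
If the receiver plays Backhand, the server's expected payoff is (1/2)·5 + (1/2)·1 = 3.
The receiver minimizes the server's payoff; the smallest is 3, so the best response is Backhand.

Backhand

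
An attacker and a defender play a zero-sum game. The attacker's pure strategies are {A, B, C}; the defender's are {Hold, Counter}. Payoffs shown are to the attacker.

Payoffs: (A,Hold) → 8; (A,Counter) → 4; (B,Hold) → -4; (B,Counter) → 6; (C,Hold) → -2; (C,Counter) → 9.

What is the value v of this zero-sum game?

Row minima: A → 4, B → -4, C → -2; maximin = 4.
Column maxima: Hold → 8, Counter → 9; minimax = 8.
4 ≠ 8, so there is no saddle point; optimal play is mixed.
B is strictly dominated by C, so the attacker never plays it.
On the remaining 2×2 (A, C vs Hold, Counter):
Let the attacker play A with probability p. Expected payoff against Hold: 8p + (-2)(1−p) = 10p − 2; against Counter: 4p + 9(1−p) = −5p + 9.
Setting these equal: 10p − 2 = −5p + 9 ⇒ 15p = 11 ⇒ p = 11/15, and the value is (10)·(11/15) − 2 = 16/3.
For the defender: with q = P(Hold), equating A's and C's payoffs gives 4q + 4 = −11q + 9 ⇒ q = 1/3.

16/3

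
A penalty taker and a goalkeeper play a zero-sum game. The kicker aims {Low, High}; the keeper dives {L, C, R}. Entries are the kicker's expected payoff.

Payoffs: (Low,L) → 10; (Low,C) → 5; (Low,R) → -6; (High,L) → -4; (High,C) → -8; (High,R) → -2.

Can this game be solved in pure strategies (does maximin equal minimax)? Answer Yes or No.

No

Row minima: Low → -6, High → -8; maximin = -6.
Column maxima: L → 10, C → 5, R → -2; minimax = -2.
-6 ≠ -2, so no pure-strategy equilibrium exists.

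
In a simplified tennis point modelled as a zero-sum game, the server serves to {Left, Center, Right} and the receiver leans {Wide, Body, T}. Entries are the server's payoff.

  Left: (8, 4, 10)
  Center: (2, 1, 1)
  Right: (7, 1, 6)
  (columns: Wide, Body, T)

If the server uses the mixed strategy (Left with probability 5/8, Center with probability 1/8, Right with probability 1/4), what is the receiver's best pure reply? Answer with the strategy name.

Body

If the receiver plays Wide, the server's expected payoff is (5/8)·8 + (1/8)·2 + (1/4)·7 = 7.
If the receiver plays Body, the server's expected payoff is (5/8)·4 + (1/8)·1 + (1/4)·1 = 23/8.
If the receiver plays T, the server's expected payoff is (5/8)·10 + (1/8)·1 + (1/4)·6 = 63/8.
The receiver minimizes the server's payoff; the smallest is 23/8, so the best response is Body.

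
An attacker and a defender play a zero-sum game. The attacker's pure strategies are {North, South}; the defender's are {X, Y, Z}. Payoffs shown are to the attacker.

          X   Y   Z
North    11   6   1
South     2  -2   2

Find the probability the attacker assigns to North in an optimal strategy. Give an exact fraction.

Row minima: North → 1, South → -2; maximin = 1.
Column maxima: X → 11, Y → 6, Z → 2; minimax = 2.
1 ≠ 2, so there is no saddle point; optimal play is mixed.
X is strictly dominated by Y (it gives the attacker strictly more in every row), so the defender never plays it.
On the remaining 2×2 (North, South vs Y, Z):
Let the attacker play North with probability p. Expected payoff against Y: 6p + (-2)(1−p) = 8p − 2; against Z: 1p + 2(1−p) = −p + 2.
Setting these equal: 8p − 2 = −p + 2 ⇒ 9p = 4 ⇒ p = 4/9, and the value is (8)·(4/9) − 2 = 14/9.
For the defender: with q = P(Y), equating North's and South's payoffs gives 5q + 1 = −4q + 2 ⇒ q = 1/9.

4/9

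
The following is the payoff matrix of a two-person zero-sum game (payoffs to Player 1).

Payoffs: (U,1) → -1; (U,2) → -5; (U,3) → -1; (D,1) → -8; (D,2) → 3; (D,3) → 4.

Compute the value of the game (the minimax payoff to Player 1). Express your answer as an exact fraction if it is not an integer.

Row minima: U → -5, D → -8; maximin = -5.
Column maxima: 1 → -1, 2 → 3, 3 → 4; minimax = -1.
-5 ≠ -1, so there is no saddle point; optimal play is mixed.
3 is strictly dominated by 2 (it gives Player 1 strictly more in every row), so Player 2 never plays it.
On the remaining 2×2 (U, D vs 1, 2):
Let Player 1 play U with probability p. Expected payoff against 1: (-1)p + (-8)(1−p) = 7p − 8; against 2: (-5)p + 3(1−p) = −8p + 3.
Setting these equal: 7p − 8 = −8p + 3 ⇒ 15p = 11 ⇒ p = 11/15, and the value is (7)·(11/15) − 8 = -43/15.
For Player 2: with q = P(1), equating U's and D's payoffs gives 4q − 5 = −11q + 3 ⇒ q = 8/15.

-43/15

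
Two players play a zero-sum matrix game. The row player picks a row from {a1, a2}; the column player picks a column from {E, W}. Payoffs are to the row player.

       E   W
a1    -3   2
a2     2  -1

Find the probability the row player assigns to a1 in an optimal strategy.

3/8

Row minima: a1 → -3, a2 → -1; maximin = -1.
Column maxima: E → 2, W → 2; minimax = 2.
-1 ≠ 2, so there is no saddle point; optimal play is mixed.
Let the row player play a1 with probability p. Expected payoff against E: (-3)p + 2(1−p) = −5p + 2; against W: 2p + (-1)(1−p) = 3p − 1.
Setting these equal: −5p + 2 = 3p − 1 ⇒ −8p = -3 ⇒ p = 3/8, and the value is (-5)·(3/8) + 2 = 1/8.
For the column player: with q = P(E), equating a1's and a2's payoffs gives −5q + 2 = 3q − 1 ⇒ q = 3/8.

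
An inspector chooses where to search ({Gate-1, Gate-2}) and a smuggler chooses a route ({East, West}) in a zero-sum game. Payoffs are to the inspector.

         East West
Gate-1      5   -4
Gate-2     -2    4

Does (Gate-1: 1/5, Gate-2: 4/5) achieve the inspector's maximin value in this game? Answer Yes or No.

Against East this mix gives (1/5)·5 + (4/5)·(-2) = -3/5.
Against West this mix gives (1/5)·(-4) + (4/5)·4 = 12/5.
The smuggler will play East, holding the inspector to -3/5. Shifting weight toward the row that does better against East would raise this floor (the equalizing mix achieves 4/5 against both East and West), so the proposed strategy is not optimal.

No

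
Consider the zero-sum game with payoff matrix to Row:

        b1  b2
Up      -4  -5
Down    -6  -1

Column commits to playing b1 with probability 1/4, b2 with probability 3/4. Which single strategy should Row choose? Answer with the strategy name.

Down

Expected payoff of Up: (1/4)·(-4) + (3/4)·(-5) = -19/4.
Expected payoff of Down: (1/4)·(-6) + (3/4)·(-1) = -9/4.
The largest is -9/4, so Row's best response is Down.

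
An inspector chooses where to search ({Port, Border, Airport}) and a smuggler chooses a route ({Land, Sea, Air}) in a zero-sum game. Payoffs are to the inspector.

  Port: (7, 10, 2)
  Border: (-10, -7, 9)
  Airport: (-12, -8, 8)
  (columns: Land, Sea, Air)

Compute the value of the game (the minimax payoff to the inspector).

83/24

Row minima: Port → 2, Border → -10, Airport → -12; maximin = 2.
Column maxima: Land → 7, Sea → 10, Air → 9; minimax = 7.
2 ≠ 7, so there is no saddle point; optimal play is mixed.
Airport is strictly dominated by Border, so the inspector never plays it.
Sea is strictly dominated by Land (it gives the inspector strictly more in every row), so the smuggler never plays it.
On the remaining 2×2 (Port, Border vs Land, Air):
Let the inspector play Port with probability p. Expected payoff against Land: 7p + (-10)(1−p) = 17p − 10; against Air: 2p + 9(1−p) = −7p + 9.
Setting these equal: 17p − 10 = −7p + 9 ⇒ 24p = 19 ⇒ p = 19/24, and the value is (17)·(19/24) − 10 = 83/24.
For the smuggler: with q = P(Land), equating Port's and Border's payoffs gives 5q + 2 = −19q + 9 ⇒ q = 7/24.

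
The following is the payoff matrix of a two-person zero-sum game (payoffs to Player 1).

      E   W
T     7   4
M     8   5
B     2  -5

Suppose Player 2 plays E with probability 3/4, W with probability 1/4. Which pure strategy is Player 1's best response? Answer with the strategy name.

M

Expected payoff of T: (3/4)·7 + (1/4)·4 = 25/4.
Expected payoff of M: (3/4)·8 + (1/4)·5 = 29/4.
Expected payoff of B: (3/4)·2 + (1/4)·(-5) = 1/4.
The largest is 29/4, so Player 1's best response is M.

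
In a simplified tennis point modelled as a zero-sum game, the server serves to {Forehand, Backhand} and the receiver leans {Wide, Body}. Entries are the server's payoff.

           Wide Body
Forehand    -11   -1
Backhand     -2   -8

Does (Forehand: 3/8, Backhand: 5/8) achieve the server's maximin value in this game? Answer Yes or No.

Yes

Against Wide this mix gives (3/8)·(-11) + (5/8)·(-2) = -43/8.
Against Body this mix gives (3/8)·(-1) + (5/8)·(-8) = -43/8.
All of the receiver's active replies (Wide, Body) yield -43/8, and no column does worse for the server. The mix makes the receiver indifferent and guarantees -43/8, so it is optimal.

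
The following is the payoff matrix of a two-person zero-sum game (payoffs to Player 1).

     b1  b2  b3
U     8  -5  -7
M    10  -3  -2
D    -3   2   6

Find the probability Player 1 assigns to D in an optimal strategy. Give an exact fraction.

Row minima: U → -7, M → -3, D → -3; maximin = -3.
Column maxima: b1 → 10, b2 → 2, b3 → 6; minimax = 2.
-3 ≠ 2, so there is no saddle point; optimal play is mixed.
U is strictly dominated by M, so Player 1 never plays it.
With U eliminated, b3 is strictly dominated by b2 (it gives Player 1 strictly more in every remaining row), so Player 2 never plays it.
On the remaining 2×2 (M, D vs b1, b2):
Let Player 1 play M with probability p. Expected payoff against b1: 10p + (-3)(1−p) = 13p − 3; against b2: (-3)p + 2(1−p) = −5p + 2.
Setting these equal: 13p − 3 = −5p + 2 ⇒ 18p = 5 ⇒ p = 5/18, and the value is (13)·(5/18) − 3 = 11/18.
For Player 2: with q = P(b1), equating M's and D's payoffs gives 13q − 3 = −5q + 2 ⇒ q = 5/18.

13/18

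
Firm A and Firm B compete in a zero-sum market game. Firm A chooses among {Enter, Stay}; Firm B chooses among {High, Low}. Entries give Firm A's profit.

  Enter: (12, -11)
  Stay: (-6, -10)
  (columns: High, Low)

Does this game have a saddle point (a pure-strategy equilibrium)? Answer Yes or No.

Row minima: Enter → -11, Stay → -10; maximin = -10.
Column maxima: High → 12, Low → -10; minimax = -10.
maximin = minimax = -10, so a saddle point exists.

Yes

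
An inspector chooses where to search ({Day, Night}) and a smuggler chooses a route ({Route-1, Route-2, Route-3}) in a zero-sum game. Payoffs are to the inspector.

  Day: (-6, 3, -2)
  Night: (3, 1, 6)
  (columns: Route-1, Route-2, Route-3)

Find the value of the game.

Row minima: Day → -6, Night → 1; maximin = 1.
Column maxima: Route-1 → 3, Route-2 → 3, Route-3 → 6; minimax = 3.
1 ≠ 3, so there is no saddle point; optimal play is mixed.
Route-3 is strictly dominated by Route-1 (it gives the inspector strictly more in every row), so the smuggler never plays it.
On the remaining 2×2 (Day, Night vs Route-1, Route-2):
Let the inspector play Day with probability p. Expected payoff against Route-1: (-6)p + 3(1−p) = −9p + 3; against Route-2: 3p + 1(1−p) = 2p + 1.
Setting these equal: −9p + 3 = 2p + 1 ⇒ −11p = -2 ⇒ p = 2/11, and the value is (-9)·(2/11) + 3 = 15/11.
For the smuggler: with q = P(Route-1), equating Day's and Night's payoffs gives −9q + 3 = 2q + 1 ⇒ q = 2/11.

15/11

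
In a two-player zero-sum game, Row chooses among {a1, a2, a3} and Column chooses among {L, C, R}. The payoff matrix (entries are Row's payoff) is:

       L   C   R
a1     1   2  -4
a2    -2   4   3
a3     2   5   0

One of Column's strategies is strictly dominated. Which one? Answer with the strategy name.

L holds Row's payoff strictly below C in every row: 1 < 2, -2 < 4, 2 < 5.
So C is strictly dominated for Column.

C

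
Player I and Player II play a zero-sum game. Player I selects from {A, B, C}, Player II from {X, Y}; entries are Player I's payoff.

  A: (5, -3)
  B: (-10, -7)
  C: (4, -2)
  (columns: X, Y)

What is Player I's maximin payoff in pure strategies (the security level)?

-2

Row minima: A → -3, B → -10, C → -2.
The best of these is -2.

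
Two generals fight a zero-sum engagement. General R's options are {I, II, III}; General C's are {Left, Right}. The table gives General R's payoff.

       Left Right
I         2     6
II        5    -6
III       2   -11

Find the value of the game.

14/5

Row minima: I → 2, II → -6, III → -11; maximin = 2.
Column maxima: Left → 5, Right → 6; minimax = 5.
2 ≠ 5, so there is no saddle point; optimal play is mixed.
III is strictly dominated by II, so General R never plays it.
On the remaining 2×2 (I, II vs Left, Right):
Let General R play I with probability p. Expected payoff against Left: 2p + 5(1−p) = −3p + 5; against Right: 6p + (-6)(1−p) = 12p − 6.
Setting these equal: −3p + 5 = 12p − 6 ⇒ −15p = -11 ⇒ p = 11/15, and the value is (-3)·(11/15) + 5 = 14/5.
For General C: with q = P(Left), equating I's and II's payoffs gives −4q + 6 = 11q − 6 ⇒ q = 4/5.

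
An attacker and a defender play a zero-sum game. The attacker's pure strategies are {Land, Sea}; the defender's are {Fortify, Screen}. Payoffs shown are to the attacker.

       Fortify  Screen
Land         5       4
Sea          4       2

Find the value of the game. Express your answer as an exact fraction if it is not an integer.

Row minima: Land → 4, Sea → 2; maximin = 4.
Column maxima: Fortify → 5, Screen → 4; minimax = 4.
Since maximin = minimax = 4, there is a saddle point and the value is 4.

4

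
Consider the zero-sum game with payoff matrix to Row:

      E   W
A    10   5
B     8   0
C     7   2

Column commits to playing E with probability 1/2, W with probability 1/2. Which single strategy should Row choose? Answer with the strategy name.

Expected payoff of A: (1/2)·10 + (1/2)·5 = 15/2.
Expected payoff of B: (1/2)·8 + (1/2)·0 = 4.
Expected payoff of C: (1/2)·7 + (1/2)·2 = 9/2.
The largest is 15/2, so Row's best response is A.

A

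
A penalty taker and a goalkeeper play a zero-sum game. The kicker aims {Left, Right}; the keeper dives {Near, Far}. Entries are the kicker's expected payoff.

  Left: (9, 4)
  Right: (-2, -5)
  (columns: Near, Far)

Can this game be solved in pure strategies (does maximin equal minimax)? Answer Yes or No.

Yes

Row minima: Left → 4, Right → -5; maximin = 4.
Column maxima: Near → 9, Far → 4; minimax = 4.
maximin = minimax = 4, so a saddle point exists.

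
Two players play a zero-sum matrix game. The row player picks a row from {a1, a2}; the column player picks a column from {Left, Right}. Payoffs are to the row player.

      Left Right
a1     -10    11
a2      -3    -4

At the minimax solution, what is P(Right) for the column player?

Row minima: a1 → -10, a2 → -4; maximin = -4.
Column maxima: Left → -3, Right → 11; minimax = -3.
-4 ≠ -3, so there is no saddle point; optimal play is mixed.
Let the row player play a1 with probability p. Expected payoff against Left: (-10)p + (-3)(1−p) = −7p − 3; against Right: 11p + (-4)(1−p) = 15p − 4.
Setting these equal: −7p − 3 = 15p − 4 ⇒ −22p = -1 ⇒ p = 1/22, and the value is (-7)·(1/22) − 3 = -73/22.
For the column player: with q = P(Left), equating a1's and a2's payoffs gives −21q + 11 = q − 4 ⇒ q = 15/22.

7/22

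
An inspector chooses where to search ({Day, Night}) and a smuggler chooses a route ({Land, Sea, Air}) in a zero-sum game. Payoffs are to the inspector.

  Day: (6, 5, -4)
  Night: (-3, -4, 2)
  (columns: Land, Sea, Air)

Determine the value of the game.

-2/5

Row minima: Day → -4, Night → -4; maximin = -4.
Column maxima: Land → 6, Sea → 5, Air → 2; minimax = 2.
-4 ≠ 2, so there is no saddle point; optimal play is mixed.
Land is strictly dominated by Sea (it gives the inspector strictly more in every row), so the smuggler never plays it.
On the remaining 2×2 (Day, Night vs Sea, Air):
Let the inspector play Day with probability p. Expected payoff against Sea: 5p + (-4)(1−p) = 9p − 4; against Air: (-4)p + 2(1−p) = −6p + 2.
Setting these equal: 9p − 4 = −6p + 2 ⇒ 15p = 6 ⇒ p = 2/5, and the value is (9)·(2/5) − 4 = -2/5.
For the smuggler: with q = P(Sea), equating Day's and Night's payoffs gives 9q − 4 = −6q + 2 ⇒ q = 2/5.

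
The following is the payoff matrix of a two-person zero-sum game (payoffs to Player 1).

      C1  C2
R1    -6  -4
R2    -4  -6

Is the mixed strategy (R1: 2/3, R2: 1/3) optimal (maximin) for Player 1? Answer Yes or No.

Against C1 this mix gives (2/3)·(-6) + (1/3)·(-4) = -16/3.
Against C2 this mix gives (2/3)·(-4) + (1/3)·(-6) = -14/3.
Player 2 will play C1, holding Player 1 to -16/3. Shifting weight toward the row that does better against C1 would raise this floor (the equalizing mix achieves -5 against both C1 and C2), so the proposed strategy is not optimal.

No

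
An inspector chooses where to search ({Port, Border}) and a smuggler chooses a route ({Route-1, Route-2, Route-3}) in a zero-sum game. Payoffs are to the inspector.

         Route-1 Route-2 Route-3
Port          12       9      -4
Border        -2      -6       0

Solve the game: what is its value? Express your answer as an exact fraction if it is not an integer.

Row minima: Port → -4, Border → -6; maximin = -4.
Column maxima: Route-1 → 12, Route-2 → 9, Route-3 → 0; minimax = 0.
-4 ≠ 0, so there is no saddle point; optimal play is mixed.
Route-1 is strictly dominated by Route-2 (it gives the inspector strictly more in every row), so the smuggler never plays it.
On the remaining 2×2 (Port, Border vs Route-2, Route-3):
Let the inspector play Port with probability p. Expected payoff against Route-2: 9p + (-6)(1−p) = 15p − 6; against Route-3: (-4)p + 0(1−p) = −4p.
Setting these equal: 15p − 6 = −4p ⇒ 19p = 6 ⇒ p = 6/19, and the value is (15)·(6/19) − 6 = -24/19.
For the smuggler: with q = P(Route-2), equating Port's and Border's payoffs gives 13q − 4 = −6q ⇒ q = 4/19.

-24/19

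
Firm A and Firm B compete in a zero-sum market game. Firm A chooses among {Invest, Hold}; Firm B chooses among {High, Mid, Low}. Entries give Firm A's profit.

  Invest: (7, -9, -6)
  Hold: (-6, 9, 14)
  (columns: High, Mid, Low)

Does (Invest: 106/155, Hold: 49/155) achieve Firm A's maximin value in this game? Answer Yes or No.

No

Against High this mix gives (106/155)·7 + (49/155)·(-6) = 448/155.
Against Mid this mix gives (106/155)·(-9) + (49/155)·9 = -513/155.
Against Low this mix gives (106/155)·(-6) + (49/155)·14 = 10/31.
Firm B will play Mid, holding Firm A to -513/155. Shifting weight toward the row that does better against Mid would raise this floor (the equalizing mix achieves 9/31 against both Mid and High), so the proposed strategy is not optimal.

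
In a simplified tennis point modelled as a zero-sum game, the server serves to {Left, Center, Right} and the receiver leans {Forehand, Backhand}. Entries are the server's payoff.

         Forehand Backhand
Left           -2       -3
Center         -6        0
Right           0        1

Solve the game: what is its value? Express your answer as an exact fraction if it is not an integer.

Row minima: Left → -3, Center → -6, Right → 0; maximin = 0.
Column maxima: Forehand → 0, Backhand → 1; minimax = 0.
Since maximin = minimax = 0, there is a saddle point and the value is 0.

0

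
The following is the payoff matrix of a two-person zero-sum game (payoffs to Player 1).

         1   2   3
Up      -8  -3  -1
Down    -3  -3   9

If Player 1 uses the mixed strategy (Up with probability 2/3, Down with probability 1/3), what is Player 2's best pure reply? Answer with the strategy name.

1

If Player 2 plays 1, Player 1's expected payoff is (2/3)·(-8) + (1/3)·(-3) = -19/3.
If Player 2 plays 2, Player 1's expected payoff is (2/3)·(-3) + (1/3)·(-3) = -3.
If Player 2 plays 3, Player 1's expected payoff is (2/3)·(-1) + (1/3)·9 = 7/3.
Player 2 minimizes Player 1's payoff; the smallest is -19/3, so the best response is 1.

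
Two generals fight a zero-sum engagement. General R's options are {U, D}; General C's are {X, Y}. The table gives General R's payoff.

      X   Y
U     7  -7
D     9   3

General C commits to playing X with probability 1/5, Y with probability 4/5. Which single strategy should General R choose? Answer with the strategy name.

Expected payoff of U: (1/5)·7 + (4/5)·(-7) = -21/5.
Expected payoff of D: (1/5)·9 + (4/5)·3 = 21/5.
The largest is 21/5, so General R's best response is D.

D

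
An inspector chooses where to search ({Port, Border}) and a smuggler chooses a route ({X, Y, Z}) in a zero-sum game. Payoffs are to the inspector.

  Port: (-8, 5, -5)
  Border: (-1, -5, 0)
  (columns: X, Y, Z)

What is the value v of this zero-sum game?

-45/17

Row minima: Port → -8, Border → -5; maximin = -5.
Column maxima: X → -1, Y → 5, Z → 0; minimax = -1.
-5 ≠ -1, so there is no saddle point; optimal play is mixed.
Z is strictly dominated by X (it gives the inspector strictly more in every row), so the smuggler never plays it.
On the remaining 2×2 (Port, Border vs X, Y):
Let the inspector play Port with probability p. Expected payoff against X: (-8)p + (-1)(1−p) = −7p − 1; against Y: 5p + (-5)(1−p) = 10p − 5.
Setting these equal: −7p − 1 = 10p − 5 ⇒ −17p = -4 ⇒ p = 4/17, and the value is (-7)·(4/17) − 1 = -45/17.
For the smuggler: with q = P(X), equating Port's and Border's payoffs gives −13q + 5 = 4q − 5 ⇒ q = 10/17.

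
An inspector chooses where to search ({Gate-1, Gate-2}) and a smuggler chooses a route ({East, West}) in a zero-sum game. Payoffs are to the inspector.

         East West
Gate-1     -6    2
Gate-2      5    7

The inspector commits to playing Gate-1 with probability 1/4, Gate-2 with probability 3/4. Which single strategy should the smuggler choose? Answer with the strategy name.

East

If the smuggler plays East, the inspector's expected payoff is (1/4)·(-6) + (3/4)·5 = 9/4.
If the smuggler plays West, the inspector's expected payoff is (1/4)·2 + (3/4)·7 = 23/4.
The smuggler minimizes the inspector's payoff; the smallest is 9/4, so the best response is East.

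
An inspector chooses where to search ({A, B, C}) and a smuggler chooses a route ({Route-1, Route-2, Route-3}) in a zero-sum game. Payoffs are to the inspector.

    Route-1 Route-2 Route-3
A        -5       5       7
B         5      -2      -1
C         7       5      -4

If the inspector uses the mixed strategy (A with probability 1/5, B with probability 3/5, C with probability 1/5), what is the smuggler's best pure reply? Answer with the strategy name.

Route-3

If the smuggler plays Route-1, the inspector's expected payoff is (1/5)·(-5) + (3/5)·5 + (1/5)·7 = 17/5.
If the smuggler plays Route-2, the inspector's expected payoff is (1/5)·5 + (3/5)·(-2) + (1/5)·5 = 4/5.
If the smuggler plays Route-3, the inspector's expected payoff is (1/5)·7 + (3/5)·(-1) + (1/5)·(-4) = 0.
The smuggler minimizes the inspector's payoff; the smallest is 0, so the best response is Route-3.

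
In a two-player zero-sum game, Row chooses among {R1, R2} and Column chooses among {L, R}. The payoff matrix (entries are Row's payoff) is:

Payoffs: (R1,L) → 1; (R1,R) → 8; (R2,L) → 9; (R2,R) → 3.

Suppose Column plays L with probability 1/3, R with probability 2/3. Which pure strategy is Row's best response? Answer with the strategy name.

Expected payoff of R1: (1/3)·1 + (2/3)·8 = 17/3.
Expected payoff of R2: (1/3)·9 + (2/3)·3 = 5.
The largest is 17/3, so Row's best response is R1.

R1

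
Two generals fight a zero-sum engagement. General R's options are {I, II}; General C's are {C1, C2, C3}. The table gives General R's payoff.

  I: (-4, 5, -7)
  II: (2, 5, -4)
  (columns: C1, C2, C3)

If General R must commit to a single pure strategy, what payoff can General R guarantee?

-4

Row minima: I → -7, II → -4.
The best of these is -4.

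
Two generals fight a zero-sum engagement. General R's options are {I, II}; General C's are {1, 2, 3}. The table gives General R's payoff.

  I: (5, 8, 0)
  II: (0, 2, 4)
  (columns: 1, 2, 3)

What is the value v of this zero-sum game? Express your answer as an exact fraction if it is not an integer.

20/9

Row minima: I → 0, II → 0; maximin = 0.
Column maxima: 1 → 5, 2 → 8, 3 → 4; minimax = 4.
0 ≠ 4, so there is no saddle point; optimal play is mixed.
2 is strictly dominated by 1 (it gives General R strictly more in every row), so General C never plays it.
On the remaining 2×2 (I, II vs 1, 3):
Let General R play I with probability p. Expected payoff against 1: 5p + 0(1−p) = 5p; against 3: 0p + 4(1−p) = −4p + 4.
Setting these equal: 5p = −4p + 4 ⇒ 9p = 4 ⇒ p = 4/9, and the value is (5)·(4/9) = 20/9.
For General C: with q = P(1), equating I's and II's payoffs gives 5q = −4q + 4 ⇒ q = 4/9.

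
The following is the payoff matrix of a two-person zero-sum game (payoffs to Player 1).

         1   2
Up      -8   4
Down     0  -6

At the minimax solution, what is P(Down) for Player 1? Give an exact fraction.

Row minima: Up → -8, Down → -6; maximin = -6.
Column maxima: 1 → 0, 2 → 4; minimax = 0.
-6 ≠ 0, so there is no saddle point; optimal play is mixed.
Let Player 1 play Up with probability p. Expected payoff against 1: (-8)p + 0(1−p) = −8p; against 2: 4p + (-6)(1−p) = 10p − 6.
Setting these equal: −8p = 10p − 6 ⇒ −18p = -6 ⇒ p = 1/3, and the value is (-8)·(1/3) = -8/3.
For Player 2: with q = P(1), equating Up's and Down's payoffs gives −12q + 4 = 6q − 6 ⇒ q = 5/9.

2/3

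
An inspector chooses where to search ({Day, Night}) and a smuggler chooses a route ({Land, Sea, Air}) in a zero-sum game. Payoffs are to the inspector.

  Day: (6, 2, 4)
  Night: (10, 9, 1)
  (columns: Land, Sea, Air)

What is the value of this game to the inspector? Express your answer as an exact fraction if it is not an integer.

Row minima: Day → 2, Night → 1; maximin = 2.
Column maxima: Land → 10, Sea → 9, Air → 4; minimax = 4.
2 ≠ 4, so there is no saddle point; optimal play is mixed.
Land is strictly dominated by Sea (it gives the inspector strictly more in every row), so the smuggler never plays it.
On the remaining 2×2 (Day, Night vs Sea, Air):
Let the inspector play Day with probability p. Expected payoff against Sea: 2p + 9(1−p) = −7p + 9; against Air: 4p + 1(1−p) = 3p + 1.
Setting these equal: −7p + 9 = 3p + 1 ⇒ −10p = -8 ⇒ p = 4/5, and the value is (-7)·(4/5) + 9 = 17/5.
For the smuggler: with q = P(Sea), equating Day's and Night's payoffs gives −2q + 4 = 8q + 1 ⇒ q = 3/10.

17/5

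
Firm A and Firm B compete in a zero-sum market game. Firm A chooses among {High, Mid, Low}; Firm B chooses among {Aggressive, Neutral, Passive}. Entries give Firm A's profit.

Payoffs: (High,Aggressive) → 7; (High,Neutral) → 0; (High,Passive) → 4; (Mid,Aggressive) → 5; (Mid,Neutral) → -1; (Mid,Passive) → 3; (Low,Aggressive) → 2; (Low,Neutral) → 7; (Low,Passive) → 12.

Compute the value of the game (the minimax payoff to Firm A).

Row minima: High → 0, Mid → -1, Low → 2; maximin = 2.
Column maxima: Aggressive → 7, Neutral → 7, Passive → 12; minimax = 7.
2 ≠ 7, so there is no saddle point; optimal play is mixed.
Mid is strictly dominated by High, so Firm A never plays it.
Passive is strictly dominated by Neutral (it gives Firm A strictly more in every row), so Firm B never plays it.
On the remaining 2×2 (High, Low vs Aggressive, Neutral):
Let Firm A play High with probability p. Expected payoff against Aggressive: 7p + 2(1−p) = 5p + 2; against Neutral: 0p + 7(1−p) = −7p + 7.
Setting these equal: 5p + 2 = −7p + 7 ⇒ 12p = 5 ⇒ p = 5/12, and the value is (5)·(5/12) + 2 = 49/12.
For Firm B: with q = P(Aggressive), equating High's and Low's payoffs gives 7q = −5q + 7 ⇒ q = 7/12.

49/12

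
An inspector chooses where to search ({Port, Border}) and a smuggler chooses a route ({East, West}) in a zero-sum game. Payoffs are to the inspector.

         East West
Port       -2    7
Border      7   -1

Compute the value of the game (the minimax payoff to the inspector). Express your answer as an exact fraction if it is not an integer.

47/17

Row minima: Port → -2, Border → -1; maximin = -1.
Column maxima: East → 7, West → 7; minimax = 7.
-1 ≠ 7, so there is no saddle point; optimal play is mixed.
Let the inspector play Port with probability p. Expected payoff against East: (-2)p + 7(1−p) = −9p + 7; against West: 7p + (-1)(1−p) = 8p − 1.
Setting these equal: −9p + 7 = 8p − 1 ⇒ −17p = -8 ⇒ p = 8/17, and the value is (-9)·(8/17) + 7 = 47/17.
For the smuggler: with q = P(East), equating Port's and Border's payoffs gives −9q + 7 = 8q − 1 ⇒ q = 8/17.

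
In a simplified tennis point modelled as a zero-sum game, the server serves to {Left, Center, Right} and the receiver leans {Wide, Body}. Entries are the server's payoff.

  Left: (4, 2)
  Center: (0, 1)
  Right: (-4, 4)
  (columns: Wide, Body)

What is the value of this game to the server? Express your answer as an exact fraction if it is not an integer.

Row minima: Left → 2, Center → 0, Right → -4; maximin = 2.
Column maxima: Wide → 4, Body → 4; minimax = 4.
2 ≠ 4, so there is no saddle point; optimal play is mixed.
Center is strictly dominated by Left, so the server never plays it.
On the remaining 2×2 (Left, Right vs Wide, Body):
Let the server play Left with probability p. Expected payoff against Wide: 4p + (-4)(1−p) = 8p − 4; against Body: 2p + 4(1−p) = −2p + 4.
Setting these equal: 8p − 4 = −2p + 4 ⇒ 10p = 8 ⇒ p = 4/5, and the value is (8)·(4/5) − 4 = 12/5.
For the receiver: with q = P(Wide), equating Left's and Right's payoffs gives 2q + 2 = −8q + 4 ⇒ q = 1/5.

12/5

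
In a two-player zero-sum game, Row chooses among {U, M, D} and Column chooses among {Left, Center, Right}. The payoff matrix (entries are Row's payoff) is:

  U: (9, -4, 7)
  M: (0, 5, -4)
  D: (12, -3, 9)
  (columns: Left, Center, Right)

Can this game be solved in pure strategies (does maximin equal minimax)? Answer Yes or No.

No

Row minima: U → -4, M → -4, D → -3; maximin = -3.
Column maxima: Left → 12, Center → 5, Right → 9; minimax = 5.
-3 ≠ 5, so no pure-strategy equilibrium exists.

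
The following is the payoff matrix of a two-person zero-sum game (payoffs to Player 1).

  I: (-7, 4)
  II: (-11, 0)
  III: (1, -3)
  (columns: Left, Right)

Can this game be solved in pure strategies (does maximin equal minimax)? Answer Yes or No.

Row minima: I → -7, II → -11, III → -3; maximin = -3.
Column maxima: Left → 1, Right → 4; minimax = 1.
-3 ≠ 1, so no pure-strategy equilibrium exists.

No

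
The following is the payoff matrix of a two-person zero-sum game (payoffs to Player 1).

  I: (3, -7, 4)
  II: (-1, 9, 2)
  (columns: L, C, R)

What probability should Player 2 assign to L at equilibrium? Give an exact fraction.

4/5

Row minima: I → -7, II → -1; maximin = -1.
Column maxima: L → 3, C → 9, R → 4; minimax = 3.
-1 ≠ 3, so there is no saddle point; optimal play is mixed.
R is strictly dominated by L (it gives Player 1 strictly more in every row), so Player 2 never plays it.
On the remaining 2×2 (I, II vs L, C):
Let Player 1 play I with probability p. Expected payoff against L: 3p + (-1)(1−p) = 4p − 1; against C: (-7)p + 9(1−p) = −16p + 9.
Setting these equal: 4p − 1 = −16p + 9 ⇒ 20p = 10 ⇒ p = 1/2, and the value is (4)·(1/2) − 1 = 1.
For Player 2: with q = P(L), equating I's and II's payoffs gives 10q − 7 = −10q + 9 ⇒ q = 4/5.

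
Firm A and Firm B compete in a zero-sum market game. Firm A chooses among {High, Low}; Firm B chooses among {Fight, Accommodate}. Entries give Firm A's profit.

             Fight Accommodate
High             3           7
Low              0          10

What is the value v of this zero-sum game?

Row minima: High → 3, Low → 0; maximin = 3.
Column maxima: Fight → 3, Accommodate → 10; minimax = 3.
Since maximin = minimax = 3, there is a saddle point and the value is 3.

3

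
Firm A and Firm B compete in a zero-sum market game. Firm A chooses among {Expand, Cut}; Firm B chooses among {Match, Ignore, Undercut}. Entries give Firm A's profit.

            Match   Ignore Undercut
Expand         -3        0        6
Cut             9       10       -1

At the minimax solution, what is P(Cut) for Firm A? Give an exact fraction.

Row minima: Expand → -3, Cut → -1; maximin = -1.
Column maxima: Match → 9, Ignore → 10, Undercut → 6; minimax = 6.
-1 ≠ 6, so there is no saddle point; optimal play is mixed.
Ignore is strictly dominated by Match (it gives Firm A strictly more in every row), so Firm B never plays it.
On the remaining 2×2 (Expand, Cut vs Match, Undercut):
Let Firm A play Expand with probability p. Expected payoff against Match: (-3)p + 9(1−p) = −12p + 9; against Undercut: 6p + (-1)(1−p) = 7p − 1.
Setting these equal: −12p + 9 = 7p − 1 ⇒ −19p = -10 ⇒ p = 10/19, and the value is (-12)·(10/19) + 9 = 51/19.
For Firm B: with q = P(Match), equating Expand's and Cut's payoffs gives −9q + 6 = 10q − 1 ⇒ q = 7/19.

9/19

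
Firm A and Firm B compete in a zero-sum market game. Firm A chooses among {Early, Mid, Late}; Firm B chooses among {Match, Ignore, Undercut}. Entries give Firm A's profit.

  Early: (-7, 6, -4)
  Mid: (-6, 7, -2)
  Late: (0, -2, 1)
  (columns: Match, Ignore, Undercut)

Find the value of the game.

Row minima: Early → -7, Mid → -6, Late → -2; maximin = -2.
Column maxima: Match → 0, Ignore → 7, Undercut → 1; minimax = 0.
-2 ≠ 0, so there is no saddle point; optimal play is mixed.
Early is strictly dominated by Mid, so Firm A never plays it.
Undercut is strictly dominated by Match (it gives Firm A strictly more in every row), so Firm B never plays it.
On the remaining 2×2 (Mid, Late vs Match, Ignore):
Let Firm A play Mid with probability p. Expected payoff against Match: (-6)p + 0(1−p) = −6p; against Ignore: 7p + (-2)(1−p) = 9p − 2.
Setting these equal: −6p = 9p − 2 ⇒ −15p = -2 ⇒ p = 2/15, and the value is (-6)·(2/15) = -4/5.
For Firm B: with q = P(Match), equating Mid's and Late's payoffs gives −13q + 7 = 2q − 2 ⇒ q = 3/5.

-4/5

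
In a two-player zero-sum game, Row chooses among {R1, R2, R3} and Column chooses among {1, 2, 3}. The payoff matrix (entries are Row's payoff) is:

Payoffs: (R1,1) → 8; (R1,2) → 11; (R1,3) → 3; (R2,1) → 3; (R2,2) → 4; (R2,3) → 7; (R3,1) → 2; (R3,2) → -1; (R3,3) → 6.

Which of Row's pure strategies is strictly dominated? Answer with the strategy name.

R2 gives a strictly higher payoff than R3 against every column: 3 > 2, 4 > -1, 7 > 6.
So R3 is strictly dominated and Row never plays it.

R3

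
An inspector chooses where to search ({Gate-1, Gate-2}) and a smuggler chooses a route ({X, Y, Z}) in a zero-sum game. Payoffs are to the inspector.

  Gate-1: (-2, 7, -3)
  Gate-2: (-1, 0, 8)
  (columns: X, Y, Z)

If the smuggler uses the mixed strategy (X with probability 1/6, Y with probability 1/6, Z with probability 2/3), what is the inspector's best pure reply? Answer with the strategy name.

Expected payoff of Gate-1: (1/6)·(-2) + (1/6)·7 + (2/3)·(-3) = -7/6.
Expected payoff of Gate-2: (1/6)·(-1) + (1/6)·0 + (2/3)·8 = 31/6.
The largest is 31/6, so the inspector's best response is Gate-2.

Gate-2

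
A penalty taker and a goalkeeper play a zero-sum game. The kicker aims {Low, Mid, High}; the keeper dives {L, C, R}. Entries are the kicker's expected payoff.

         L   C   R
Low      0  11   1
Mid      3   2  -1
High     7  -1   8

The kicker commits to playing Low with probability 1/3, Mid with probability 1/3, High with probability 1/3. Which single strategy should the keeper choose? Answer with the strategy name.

If the keeper plays L, the kicker's expected payoff is (1/3)·0 + (1/3)·3 + (1/3)·7 = 10/3.
If the keeper plays C, the kicker's expected payoff is (1/3)·11 + (1/3)·2 + (1/3)·(-1) = 4.
If the keeper plays R, the kicker's expected payoff is (1/3)·1 + (1/3)·(-1) + (1/3)·8 = 8/3.
The keeper minimizes the kicker's payoff; the smallest is 8/3, so the best response is R.

R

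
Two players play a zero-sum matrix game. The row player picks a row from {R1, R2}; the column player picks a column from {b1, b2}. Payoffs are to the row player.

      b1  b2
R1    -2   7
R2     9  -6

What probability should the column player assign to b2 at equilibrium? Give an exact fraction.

11/24

Row minima: R1 → -2, R2 → -6; maximin = -2.
Column maxima: b1 → 9, b2 → 7; minimax = 7.
-2 ≠ 7, so there is no saddle point; optimal play is mixed.
Let the row player play R1 with probability p. Expected payoff against b1: (-2)p + 9(1−p) = −11p + 9; against b2: 7p + (-6)(1−p) = 13p − 6.
Setting these equal: −11p + 9 = 13p − 6 ⇒ −24p = -15 ⇒ p = 5/8, and the value is (-11)·(5/8) + 9 = 17/8.
For the column player: with q = P(b1), equating R1's and R2's payoffs gives −9q + 7 = 15q − 6 ⇒ q = 13/24.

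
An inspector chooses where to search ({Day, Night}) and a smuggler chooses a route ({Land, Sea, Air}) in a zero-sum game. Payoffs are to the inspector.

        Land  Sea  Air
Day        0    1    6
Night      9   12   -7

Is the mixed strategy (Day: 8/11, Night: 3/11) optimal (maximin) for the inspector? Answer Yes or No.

Yes

Against Land this mix gives (8/11)·0 + (3/11)·9 = 27/11.
Against Sea this mix gives (8/11)·1 + (3/11)·12 = 4.
Against Air this mix gives (8/11)·6 + (3/11)·(-7) = 27/11.
All of the smuggler's active replies (Land, Air) yield 27/11, and no column does worse for the inspector. The mix makes the smuggler indifferent and guarantees 27/11, so it is optimal.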